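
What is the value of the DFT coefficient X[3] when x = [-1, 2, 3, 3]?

X[3] = Σ(n=0 to 3) x[n] · ω_4^(3n) where ω_4 = e^(-2πi/4)
= (-1)·ω_4^0 + (2)·ω_4^3 + (3)·ω_4^6 + (3)·ω_4^9

X[3] = -4-1i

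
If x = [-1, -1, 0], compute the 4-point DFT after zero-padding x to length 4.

Original 3-point DFT: [-2, -0.5000+0.8660i, -0.5000-0.8660i]
Zero-padded 4-point DFT provides frequency interpolation.

DFT_4([x, 0, ...]) = [-2, -1+1i, 0, -1-1i]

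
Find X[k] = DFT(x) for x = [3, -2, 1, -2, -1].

X[k] = Σ(n=0 to 4) x[n] · ω_5^(nk)
where ω_5 = e^(-2πi/5)

Computing each X[k]:
X[0] = -1
X[1] = 2.8820-0.8123i
X[2] = 5.1180+3.4410i
X[3] = 5.1180-3.4410i
X[4] = 2.8820+0.8123i

X = [-1, 2.8820-0.8123i, 5.1180+3.4410i, 5.1180-3.4410i, 2.8820+0.8123i]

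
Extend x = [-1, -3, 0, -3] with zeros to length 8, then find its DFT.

Original 4-point DFT: [-7, -1, 5, -1]
Zero-padded 8-point DFT provides frequency interpolation.

DFT_8([x, 0, ...]) = [-7, -1.0000+4.2426i, -1, -1.0000+4.2426i, 5, -1.0000-4.2426i, -1, -1.0000-4.2426i]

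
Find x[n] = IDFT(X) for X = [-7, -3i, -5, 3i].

x[n] = (1/4) Σ(k=0 to 3) X[k] · e^(2πikn/4)

Computing each x[n]:
x[0] = -3
x[1] = 1
x[2] = -3
x[3] = -2

x = [-3, 1, -3, -2]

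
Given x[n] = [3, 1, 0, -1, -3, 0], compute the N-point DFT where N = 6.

X[k] = Σ(n=0 to 5) x[n] · ω_6^(nk)
where ω_6 = e^(-2πi/6)

Computing each X[k]:
X[0] = 0
X[1] = 6.0000-3.4641i
X[2] = 3.0000+1.7321i
X[3] = 0
X[4] = 3.0000-1.7321i
X[5] = 6.0000+3.4641i

X = [0, 6.0000-3.4641i, 3.0000+1.7321i, 0, 3.0000-1.7321i, 6.0000+3.4641i]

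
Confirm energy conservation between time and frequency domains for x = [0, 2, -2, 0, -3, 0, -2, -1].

Time domain:
Σ|x[n]|² = |0|² + |2|² + |-2|² + |0|² + |-3|² + |0|² + |-2|² + |-1|² = 22.0000

Frequency domain:
(1/8)Σ|X[k]|² = (1/8)(|-6|² + |3.7071-2.1213i|² + |1-3i|² + |2.2929-2.1213i|² + |-8|² + |2.2929+2.1213i|² + |1+3i|² + |3.7071+2.1213i|²) = (1/8)·176.0000 = 22.0000

Both sides agree, confirming Parseval's theorem.

Σ|x[n]|² = (1/N)Σ|X[k]|² = 22.0000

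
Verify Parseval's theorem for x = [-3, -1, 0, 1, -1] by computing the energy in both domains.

Time domain:
Σ|x[n]|² = |-3|² + |-1|² + |0|² + |1|² + |-1|² = 12.0000

Frequency domain:
(1/5)Σ|X[k]|² = (1/5)(|-4|² + |-4.4271+0.5878i|² + |-1.0729-0.9511i|² + |-1.0729+0.9511i|² + |-4.4271-0.5878i|²) = (1/5)·60.0000 = 12.0000

Both sides agree, confirming Parseval's theorem.

Σ|x[n]|² = (1/N)Σ|X[k]|² = 12.0000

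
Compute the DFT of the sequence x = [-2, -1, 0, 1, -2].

X[k] = Σ(n=0 to 4) x[n] · ω_5^(nk)
where ω_5 = e^(-2πi/5)

Computing each X[k]:
X[0] = -4
X[1] = -3.7361-0.3633i
X[2] = 0.7361-1.5388i
X[3] = 0.7361+1.5388i
X[4] = -3.7361+0.3633i

X = [-4, -3.7361-0.3633i, 0.7361-1.5388i, 0.7361+1.5388i, -3.7361+0.3633i]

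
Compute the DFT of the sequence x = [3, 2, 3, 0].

X[k] = Σ(n=0 to 3) x[n] · ω_4^(nk)
where ω_4 = e^(-2πi/4)

Computing each X[k]:
X[0] = 8
X[1] = -2i
X[2] = 4
X[3] = 2i

X = [8, -2i, 4, 2i]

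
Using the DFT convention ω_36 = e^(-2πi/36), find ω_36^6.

ω_36^6 = e^(-2πi·6/36)
= cos(-2π·6/36) + i·sin(-2π·6/36)
= cos(-12π/36) + i·sin(-12π/36)

ω_36^6 = cos(-12π/36) + i·sin(-12π/36) = 0.5000-0.8660i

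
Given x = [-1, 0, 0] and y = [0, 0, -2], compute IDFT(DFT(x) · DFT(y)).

(x ⊛ y)[n] = Σ(m=0 to 2) x[m] · y[(n-m) mod 3]

Computing each output sample:
(x ⊛ y)[0] = 0
(x ⊛ y)[1] = 0
(x ⊛ y)[2] = 2

x ⊛ y = [0, 0, 2]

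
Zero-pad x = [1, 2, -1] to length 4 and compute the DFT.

Original 3-point DFT: [2, 0.5000-2.5981i, 0.5000+2.5981i]
Zero-padded 4-point DFT provides frequency interpolation.

DFT_4([x, 0, ...]) = [2, 2-2i, -2, 2+2i]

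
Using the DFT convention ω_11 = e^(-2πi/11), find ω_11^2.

ω_11^2 = e^(-2πi·2/11)
= cos(-2π·2/11) + i·sin(-2π·2/11)
= cos(-4π/11) + i·sin(-4π/11)

ω_11^2 = cos(-4π/11) + i·sin(-4π/11) = 0.4154-0.9096i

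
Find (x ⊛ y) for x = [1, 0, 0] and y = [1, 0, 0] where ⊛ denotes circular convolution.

(x ⊛ y)[n] = Σ(m=0 to 2) x[m] · y[(n-m) mod 3]

Computing each output sample:
(x ⊛ y)[0] = 1
(x ⊛ y)[1] = 0
(x ⊛ y)[2] = 0

x ⊛ y = [1, 0, 0]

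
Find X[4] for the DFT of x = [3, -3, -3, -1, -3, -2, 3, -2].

X[4] = Σ(n=0 to 7) x[n] · ω_8^(4n) where ω_8 = e^(-2πi/8)
= (3)·ω_8^0 + (-3)·ω_8^4 + (-3)·ω_8^8 + (-1)·ω_8^12 + (-3)·ω_8^16 + (-2)·ω_8^20 + (3)·ω_8^24 + (-2)·ω_8^28

X[4] = 8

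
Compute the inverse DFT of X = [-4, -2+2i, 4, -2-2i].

x[n] = (1/4) Σ(k=0 to 3) X[k] · e^(2πikn/4)

Computing each x[n]:
x[0] = -1
x[1] = -3
x[2] = 1
x[3] = -1

x = [-1, -3, 1, -1]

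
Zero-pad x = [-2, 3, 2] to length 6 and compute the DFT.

Original 3-point DFT: [3, -4.5000-0.8660i, -4.5000+0.8660i]
Zero-padded 6-point DFT provides frequency interpolation.

DFT_6([x, 0, ...]) = [3, -1.5000-4.3301i, -4.5000-0.8660i, -3, -4.5000+0.8660i, -1.5000+4.3301i]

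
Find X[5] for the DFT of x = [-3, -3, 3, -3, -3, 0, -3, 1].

X[5] = Σ(n=0 to 7) x[n] · ω_8^(5n) where ω_8 = e^(-2πi/8)
= (-3)·ω_8^0 + (-3)·ω_8^5 + (3)·ω_8^10 + (-3)·ω_8^15 + (-3)·ω_8^20 + (0)·ω_8^25 + (-3)·ω_8^30 + (1)·ω_8^35

X[5] = -0.7071-10.9497i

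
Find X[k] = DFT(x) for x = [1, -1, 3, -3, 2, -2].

X[k] = Σ(n=0 to 5) x[n] · ω_6^(nk)
where ω_6 = e^(-2πi/6)

Computing each X[k]:
X[0] = 0
X[1] = -1.7321i
X[2] = -3
X[3] = 12
X[4] = -3
X[5] = 1.7321i

X = [0, -1.7321i, -3, 12, -3, 1.7321i]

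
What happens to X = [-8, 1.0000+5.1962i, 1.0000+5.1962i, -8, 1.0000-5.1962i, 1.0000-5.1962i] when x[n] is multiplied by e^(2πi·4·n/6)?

Modulation property: DFT(ω_6^(-4n)·x[n]) = X[(k-4) mod 6], so circularly shift X by 4 positions.

X[k-4] = [1.0000+5.1962i, -8, 1.0000-5.1962i, 1.0000-5.1962i, -8, 1.0000+5.1962i]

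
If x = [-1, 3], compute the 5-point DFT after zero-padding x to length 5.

Original 2-point DFT: [2, -4]
Zero-padded 5-point DFT provides frequency interpolation.

DFT_5([x, 0, ...]) = [2, -0.0729-2.8532i, -3.4271-1.7634i, -3.4271+1.7634i, -0.0729+2.8532i]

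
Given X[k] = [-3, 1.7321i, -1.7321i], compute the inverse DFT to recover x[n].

x[n] = (1/3) Σ(k=0 to 2) X[k] · e^(2πikn/3)

Computing each x[n]:
x[0] = -1
x[1] = -2
x[2] = 0

x = [-1, -2, 0]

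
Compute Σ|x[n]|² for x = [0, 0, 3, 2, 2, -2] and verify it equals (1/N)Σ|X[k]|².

Time domain:
Σ|x[n]|² = |0|² + |0|² + |3|² + |2|² + |2|² + |-2|² = 21.0000

Frequency domain:
(1/6)Σ|X[k]|² = (1/6)(|5|² + |-5.5000-2.5981i|² + |0.5000-0.8660i|² + |5|² + |0.5000+0.8660i|² + |-5.5000+2.5981i|²) = (1/6)·126.0000 = 21.0000

Both sides agree, confirming Parseval's theorem.

Σ|x[n]|² = (1/N)Σ|X[k]|² = 21.0000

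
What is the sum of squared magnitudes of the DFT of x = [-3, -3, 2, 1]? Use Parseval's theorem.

Parseval: Σ|x[n]|² = (1/N)Σ|X[k]|², so Σ|X[k]|² = N·Σ|x[n]|² = 4·23.0000

Σ|X[k]|² = N·Σ|x[n]|² = 4·23.0000 = 92.0000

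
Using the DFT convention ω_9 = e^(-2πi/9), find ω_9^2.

ω_9^2 = e^(-2πi·2/9)
= cos(-2π·2/9) + i·sin(-2π·2/9)
= cos(-4π/9) + i·sin(-4π/9)

ω_9^2 = cos(-4π/9) + i·sin(-4π/9) = 0.1736-0.9848i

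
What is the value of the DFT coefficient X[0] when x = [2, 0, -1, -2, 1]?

X[0] = Σ(n=0 to 4) x[n] · ω_5^0 = Σ x[n]
= (2) + (0) + (-1) + (-2) + (1)

X[0] = 0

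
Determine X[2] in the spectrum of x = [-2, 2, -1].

X[2] = Σ(n=0 to 2) x[n] · ω_3^(2n) where ω_3 = e^(-2πi/3)
= (-2)·ω_3^0 + (2)·ω_3^2 + (-1)·ω_3^4

X[2] = -2.5000+2.5981i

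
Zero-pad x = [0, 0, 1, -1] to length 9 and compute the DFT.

Original 4-point DFT: [0, -1-1i, 2, -1+1i]
Zero-padded 9-point DFT provides frequency interpolation.

DFT_9([x, 0, ...]) = [0, 0.6736-0.1188i, -0.4397-1.2080i, -1.5000+0.8660i, 1.2660+1.5088i, 1.2660-1.5088i, -1.5000-0.8660i, -0.4397+1.2080i, 0.6736+0.1188i]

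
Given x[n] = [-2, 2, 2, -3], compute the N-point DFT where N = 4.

X[k] = Σ(n=0 to 3) x[n] · ω_4^(nk)
where ω_4 = e^(-2πi/4)

Computing each X[k]:
X[0] = -1
X[1] = -4-5i
X[2] = 1
X[3] = -4+5i

X = [-1, -4-5i, 1, -4+5i]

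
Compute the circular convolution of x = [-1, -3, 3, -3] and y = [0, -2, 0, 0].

(x ⊛ y)[n] = Σ(m=0 to 3) x[m] · y[(n-m) mod 4]

Computing each output sample:
(x ⊛ y)[0] = 6
(x ⊛ y)[1] = 2
(x ⊛ y)[2] = 6
(x ⊛ y)[3] = -6

x ⊛ y = [6, 2, 6, -6]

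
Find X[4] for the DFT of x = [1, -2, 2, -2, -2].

X[4] = Σ(n=0 to 4) x[n] · ω_5^(4n) where ω_5 = e^(-2πi/5)
= (1)·ω_5^0 + (-2)·ω_5^4 + (2)·ω_5^8 + (-2)·ω_5^12 + (-2)·ω_5^16

X[4] = -0.2361+2.3511i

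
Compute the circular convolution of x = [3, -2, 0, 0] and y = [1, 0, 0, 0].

(x ⊛ y)[n] = Σ(m=0 to 3) x[m] · y[(n-m) mod 4]

Computing each output sample:
(x ⊛ y)[0] = 3
(x ⊛ y)[1] = -2
(x ⊛ y)[2] = 0
(x ⊛ y)[3] = 0

x ⊛ y = [3, -2, 0, 0]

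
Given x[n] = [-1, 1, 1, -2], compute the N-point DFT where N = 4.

X[k] = Σ(n=0 to 3) x[n] · ω_4^(nk)
where ω_4 = e^(-2πi/4)

Computing each X[k]:
X[0] = -1
X[1] = -2-3i
X[2] = 1
X[3] = -2+3i

X = [-1, -2-3i, 1, -2+3i]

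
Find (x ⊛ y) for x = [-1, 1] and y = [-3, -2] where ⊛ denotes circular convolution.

(x ⊛ y)[n] = Σ(m=0 to 1) x[m] · y[(n-m) mod 2]

Computing each output sample:
(x ⊛ y)[0] = 1
(x ⊛ y)[1] = -1

x ⊛ y = [1, -1]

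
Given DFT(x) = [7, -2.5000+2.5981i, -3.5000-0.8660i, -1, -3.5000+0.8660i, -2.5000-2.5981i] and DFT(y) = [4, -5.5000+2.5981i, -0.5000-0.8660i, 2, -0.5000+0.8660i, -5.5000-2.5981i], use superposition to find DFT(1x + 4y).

By linearity: DFT(1x + 4y) = 1·DFT(x) + 4·DFT(y)
= 1·[7, -2.5000+2.5981i, -3.5000-0.8660i, -1, -3.5000+0.8660i, -2.5000-2.5981i] + 4·[4, -5.5000+2.5981i, -0.5000-0.8660i, 2, -0.5000+0.8660i, -5.5000-2.5981i]

Computing element-wise:
Z[0] = 1·(7) + 4·(4) = 23
Z[1] = 1·(-2.5000+2.5981i) + 4·(-5.5000+2.5981i) = -24.5000+12.9905i
Z[2] = 1·(-3.5000-0.8660i) + 4·(-0.5000-0.8660i) = -5.5000-4.3300i
Z[3] = 1·(-1) + 4·(2) = 7
Z[4] = 1·(-3.5000+0.8660i) + 4·(-0.5000+0.8660i) = -5.5000+4.3300i
Z[5] = 1·(-2.5000-2.5981i) + 4·(-5.5000-2.5981i) = -24.5000-12.9905i

DFT(1x + 4y) = 1·X + 4·Y = [23, -24.5000+12.9905i, -5.5000-4.3300i, 7, -5.5000+4.3300i, -24.5000-12.9905i]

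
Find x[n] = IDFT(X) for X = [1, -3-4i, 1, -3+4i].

x[n] = (1/4) Σ(k=0 to 3) X[k] · e^(2πikn/4)

Computing each x[n]:
x[0] = -1
x[1] = 2
x[2] = 2
x[3] = -2

x = [-1, 2, 2, -2]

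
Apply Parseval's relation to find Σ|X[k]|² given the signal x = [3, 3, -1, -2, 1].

Parseval: Σ|x[n]|² = (1/N)Σ|X[k]|², so Σ|X[k]|² = N·Σ|x[n]|² = 5·24.0000

Σ|X[k]|² = N·Σ|x[n]|² = 5·24.0000 = 120.0000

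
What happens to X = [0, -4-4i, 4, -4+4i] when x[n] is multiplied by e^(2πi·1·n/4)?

Modulation property: DFT(ω_4^(-1n)·x[n]) = X[(k-1) mod 4], so circularly shift X by 1 positions.

X[k-1] = [-4+4i, 0, -4-4i, 4]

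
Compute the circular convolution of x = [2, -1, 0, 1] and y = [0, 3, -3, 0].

(x ⊛ y)[n] = Σ(m=0 to 3) x[m] · y[(n-m) mod 4]

Computing each output sample:
(x ⊛ y)[0] = 3
(x ⊛ y)[1] = 3
(x ⊛ y)[2] = -9
(x ⊛ y)[3] = 3

x ⊛ y = [3, 3, -9, 3]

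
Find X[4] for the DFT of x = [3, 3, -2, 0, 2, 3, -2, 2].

X[4] = Σ(n=0 to 7) x[n] · ω_8^(4n) where ω_8 = e^(-2πi/8)
= (3)·ω_8^0 + (3)·ω_8^4 + (-2)·ω_8^8 + (0)·ω_8^12 + (2)·ω_8^16 + (3)·ω_8^20 + (-2)·ω_8^24 + (2)·ω_8^28

X[4] = -7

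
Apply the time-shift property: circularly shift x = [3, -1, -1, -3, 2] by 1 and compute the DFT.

Time shift by 1: X_shifted[k] = ω_5^(1k) · X[k]
Shifted x = [2, 3, -1, -1, -3]

DFT(x[n-1]) = [0, 3.6180-5.7063i, 1.3820-3.5267i, 1.3820+3.5267i, 3.6180+5.7063i]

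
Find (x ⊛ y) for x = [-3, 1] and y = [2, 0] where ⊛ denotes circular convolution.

(x ⊛ y)[n] = Σ(m=0 to 1) x[m] · y[(n-m) mod 2]

Computing each output sample:
(x ⊛ y)[0] = -6
(x ⊛ y)[1] = 2

x ⊛ y = [-6, 2]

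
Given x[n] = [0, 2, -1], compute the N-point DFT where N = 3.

X[k] = Σ(n=0 to 2) x[n] · ω_3^(nk)
where ω_3 = e^(-2πi/3)

Computing each X[k]:
X[0] = 1
X[1] = -0.5000-2.5981i
X[2] = -0.5000+2.5981i

X = [1, -0.5000-2.5981i, -0.5000+2.5981i]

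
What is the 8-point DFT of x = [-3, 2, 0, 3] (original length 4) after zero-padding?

Original 4-point DFT: [2, -3+1i, -8, -3-1i]
Zero-padded 8-point DFT provides frequency interpolation.

DFT_8([x, 0, ...]) = [2, -3.7071-3.5355i, -3+1i, -2.2929-3.5355i, -8, -2.2929+3.5355i, -3-1i, -3.7071+3.5355i]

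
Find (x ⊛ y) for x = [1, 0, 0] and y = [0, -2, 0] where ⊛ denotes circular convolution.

(x ⊛ y)[n] = Σ(m=0 to 2) x[m] · y[(n-m) mod 3]

Computing each output sample:
(x ⊛ y)[0] = 0
(x ⊛ y)[1] = -2
(x ⊛ y)[2] = 0

x ⊛ y = [0, -2, 0]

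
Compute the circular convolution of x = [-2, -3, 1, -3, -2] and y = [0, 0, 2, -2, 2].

(x ⊛ y)[n] = Σ(m=0 to 4) x[m] · y[(n-m) mod 5]

Computing each output sample:
(x ⊛ y)[0] = -14
(x ⊛ y)[1] = 4
(x ⊛ y)[2] = -6
(x ⊛ y)[3] = -6
(x ⊛ y)[4] = 4

x ⊛ y = [-14, 4, -6, -6, 4]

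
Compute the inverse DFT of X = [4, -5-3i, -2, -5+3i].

x[n] = (1/4) Σ(k=0 to 3) X[k] · e^(2πikn/4)

Computing each x[n]:
x[0] = -2
x[1] = 3
x[2] = 3
x[3] = 0

x = [-2, 3, 3, 0]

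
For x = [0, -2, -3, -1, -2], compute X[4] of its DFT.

X[4] = Σ(n=0 to 4) x[n] · ω_5^(4n) where ω_5 = e^(-2πi/5)
= (0)·ω_5^0 + (-2)·ω_5^4 + (-3)·ω_5^8 + (-1)·ω_5^12 + (-2)·ω_5^16

X[4] = 2.0000-1.1756i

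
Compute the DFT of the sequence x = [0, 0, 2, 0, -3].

X[k] = Σ(n=0 to 4) x[n] · ω_5^(nk)
where ω_5 = e^(-2πi/5)

Computing each X[k]:
X[0] = -1
X[1] = -2.5451-4.0287i
X[2] = 3.0451+0.1388i
X[3] = 3.0451-0.1388i
X[4] = -2.5451+4.0287i

X = [-1, -2.5451-4.0287i, 3.0451+0.1388i, 3.0451-0.1388i, -2.5451+4.0287i]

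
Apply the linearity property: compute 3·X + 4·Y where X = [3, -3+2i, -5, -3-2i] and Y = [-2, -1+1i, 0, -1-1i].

By linearity: DFT(3x + 4y) = 3·DFT(x) + 4·DFT(y)
= 3·[3, -3+2i, -5, -3-2i] + 4·[-2, -1+1i, 0, -1-1i]

Computing element-wise:
Z[0] = 3·(3) + 4·(-2) = 1
Z[1] = 3·(-3+2i) + 4·(-1+1i) = -13+10i
Z[2] = 3·(-5) + 4·(0) = -15
Z[3] = 3·(-3-2i) + 4·(-1-1i) = -13-10i

DFT(3x + 4y) = 3·X + 4·Y = [1, -13+10i, -15, -13-10i]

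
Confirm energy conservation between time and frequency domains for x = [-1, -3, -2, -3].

Time domain:
Σ|x[n]|² = |-1|² + |-3|² + |-2|² + |-3|² = 23.0000

Frequency domain:
(1/4)Σ|X[k]|² = (1/4)(|-9|² + |1|² + |3|² + |1|²) = (1/4)·92.0000 = 23.0000

Both sides agree, confirming Parseval's theorem.

Σ|x[n]|² = (1/N)Σ|X[k]|² = 23.0000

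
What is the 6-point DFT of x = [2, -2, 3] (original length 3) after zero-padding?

Original 3-point DFT: [3, 1.5000+4.3301i, 1.5000-4.3301i]
Zero-padded 6-point DFT provides frequency interpolation.

DFT_6([x, 0, ...]) = [3, -0.5000-0.8660i, 1.5000+4.3301i, 7, 1.5000-4.3301i, -0.5000+0.8660i]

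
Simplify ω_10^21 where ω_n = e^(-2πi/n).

Since ω_10^10 = 1, powers reduce modulo 10.
21 mod 10 = 1
So ω_10^21 = ω_10^1 = e^(-2πi·1/10)

ω_10^21 = ω_10^1 = 0.8090-0.5878i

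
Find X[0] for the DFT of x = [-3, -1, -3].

X[0] = Σ(n=0 to 2) x[n] · ω_3^0 = Σ x[n]
= (-3) + (-1) + (-3)

X[0] = -7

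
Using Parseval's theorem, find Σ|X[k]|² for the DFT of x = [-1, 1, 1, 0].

Parseval: Σ|x[n]|² = (1/N)Σ|X[k]|², so Σ|X[k]|² = N·Σ|x[n]|² = 4·3.0000

Σ|X[k]|² = N·Σ|x[n]|² = 4·3.0000 = 12.0000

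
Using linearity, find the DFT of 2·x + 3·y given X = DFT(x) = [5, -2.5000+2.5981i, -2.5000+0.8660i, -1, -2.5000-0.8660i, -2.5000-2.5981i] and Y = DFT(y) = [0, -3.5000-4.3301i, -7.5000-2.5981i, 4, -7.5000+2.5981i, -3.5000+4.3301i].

By linearity: DFT(2x + 3y) = 2·DFT(x) + 3·DFT(y)
= 2·[5, -2.5000+2.5981i, -2.5000+0.8660i, -1, -2.5000-0.8660i, -2.5000-2.5981i] + 3·[0, -3.5000-4.3301i, -7.5000-2.5981i, 4, -7.5000+2.5981i, -3.5000+4.3301i]

Computing element-wise:
Z[0] = 2·(5) + 3·(0) = 10
Z[1] = 2·(-2.5000+2.5981i) + 3·(-3.5000-4.3301i) = -15.5000-7.7941i
Z[2] = 2·(-2.5000+0.8660i) + 3·(-7.5000-2.5981i) = -27.5000-6.0623i
Z[3] = 2·(-1) + 3·(4) = 10
Z[4] = 2·(-2.5000-0.8660i) + 3·(-7.5000+2.5981i) = -27.5000+6.0623i
Z[5] = 2·(-2.5000-2.5981i) + 3·(-3.5000+4.3301i) = -15.5000+7.7941i

DFT(2x + 3y) = 2·X + 3·Y = [10, -15.5000-7.7941i, -27.5000-6.0623i, 10, -27.5000+6.0623i, -15.5000+7.7941i]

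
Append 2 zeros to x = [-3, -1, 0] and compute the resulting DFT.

Original 3-point DFT: [-4, -2.5000+0.8660i, -2.5000-0.8660i]
Zero-padded 5-point DFT provides frequency interpolation.

DFT_5([x, 0, ...]) = [-4, -3.3090+0.9511i, -2.1910+0.5878i, -2.1910-0.5878i, -3.3090-0.9511i]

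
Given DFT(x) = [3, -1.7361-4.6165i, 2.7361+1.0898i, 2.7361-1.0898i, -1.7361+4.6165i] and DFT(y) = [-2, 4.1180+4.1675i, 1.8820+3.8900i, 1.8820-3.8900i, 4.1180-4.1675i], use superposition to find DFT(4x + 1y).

By linearity: DFT(4x + 1y) = 4·DFT(x) + 1·DFT(y)
= 4·[3, -1.7361-4.6165i, 2.7361+1.0898i, 2.7361-1.0898i, -1.7361+4.6165i] + 1·[-2, 4.1180+4.1675i, 1.8820+3.8900i, 1.8820-3.8900i, 4.1180-4.1675i]

Computing element-wise:
Z[0] = 4·(3) + 1·(-2) = 10
Z[1] = 4·(-1.7361-4.6165i) + 1·(4.1180+4.1675i) = -2.8264-14.2985i
Z[2] = 4·(2.7361+1.0898i) + 1·(1.8820+3.8900i) = 12.8264+8.2492i
Z[3] = 4·(2.7361-1.0898i) + 1·(1.8820-3.8900i) = 12.8264-8.2492i
Z[4] = 4·(-1.7361+4.6165i) + 1·(4.1180-4.1675i) = -2.8264+14.2985i

DFT(4x + 1y) = 4·X + 1·Y = [10, -2.8264-14.2985i, 12.8264+8.2492i, 12.8264-8.2492i, -2.8264+14.2985i]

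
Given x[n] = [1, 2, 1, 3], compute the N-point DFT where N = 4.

X[k] = Σ(n=0 to 3) x[n] · ω_4^(nk)
where ω_4 = e^(-2πi/4)

Computing each X[k]:
X[0] = 7
X[1] = 1i
X[2] = -3
X[3] = -1i

X = [7, 1i, -3, -1i]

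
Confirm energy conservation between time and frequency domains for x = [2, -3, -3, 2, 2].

Time domain:
Σ|x[n]|² = |2|² + |-3|² + |-3|² + |2|² + |2|² = 30.0000

Frequency domain:
(1/5)Σ|X[k]|² = (1/5)(|0|² + |2.5000+7.6942i|² + |2.5000-1.8164i|² + |2.5000+1.8164i|² + |2.5000-7.6942i|²) = (1/5)·150.0000 = 30.0000

Both sides agree, confirming Parseval's theorem.

Σ|x[n]|² = (1/N)Σ|X[k]|² = 30.0000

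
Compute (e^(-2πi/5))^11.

Since ω_5^5 = 1, powers reduce modulo 5.
11 mod 5 = 1
So ω_5^11 = ω_5^1 = e^(-2πi·1/5)

ω_5^11 = ω_5^1 = 0.3090-0.9511i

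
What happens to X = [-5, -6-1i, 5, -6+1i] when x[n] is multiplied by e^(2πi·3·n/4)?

Modulation property: DFT(ω_4^(-3n)·x[n]) = X[(k-3) mod 4], so circularly shift X by 3 positions.

X[k-3] = [-6-1i, 5, -6+1i, -5]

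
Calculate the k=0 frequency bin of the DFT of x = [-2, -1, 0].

X[0] = Σ(n=0 to 2) x[n] · ω_3^0 = Σ x[n]
= (-2) + (-1) + (0)

X[0] = -3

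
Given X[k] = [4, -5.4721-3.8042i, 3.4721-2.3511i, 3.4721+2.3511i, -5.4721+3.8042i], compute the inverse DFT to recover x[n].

x[n] = (1/5) Σ(k=0 to 4) X[k] · e^(2πikn/5)

Computing each x[n]:
x[0] = 0
x[1] = 1
x[2] = 3
x[3] = 3
x[4] = -3

x = [0, 1, 3, 3, -3]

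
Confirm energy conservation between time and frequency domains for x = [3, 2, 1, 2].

Time domain:
Σ|x[n]|² = |3|² + |2|² + |1|² + |2|² = 18.0000

Frequency domain:
(1/4)Σ|X[k]|² = (1/4)(|8|² + |2|² + |0|² + |2|²) = (1/4)·72.0000 = 18.0000

Both sides agree, confirming Parseval's theorem.

Σ|x[n]|² = (1/N)Σ|X[k]|² = 18.0000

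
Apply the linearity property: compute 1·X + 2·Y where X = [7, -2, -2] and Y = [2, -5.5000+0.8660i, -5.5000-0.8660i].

By linearity: DFT(1x + 2y) = 1·DFT(x) + 2·DFT(y)
= 1·[7, -2, -2] + 2·[2, -5.5000+0.8660i, -5.5000-0.8660i]

Computing element-wise:
Z[0] = 1·(7) + 2·(2) = 11
Z[1] = 1·(-2) + 2·(-5.5000+0.8660i) = -13.0000+1.7320i
Z[2] = 1·(-2) + 2·(-5.5000-0.8660i) = -13.0000-1.7320i

DFT(1x + 2y) = 1·X + 2·Y = [11, -13.0000+1.7320i, -13.0000-1.7320i]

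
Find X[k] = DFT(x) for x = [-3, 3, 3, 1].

X[k] = Σ(n=0 to 3) x[n] · ω_4^(nk)
where ω_4 = e^(-2πi/4)

Computing each X[k]:
X[0] = 4
X[1] = -6-2i
X[2] = -4
X[3] = -6+2i

X = [4, -6-2i, -4, -6+2i]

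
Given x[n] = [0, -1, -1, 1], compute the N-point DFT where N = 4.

X[k] = Σ(n=0 to 3) x[n] · ω_4^(nk)
where ω_4 = e^(-2πi/4)

Computing each X[k]:
X[0] = -1
X[1] = 1+2i
X[2] = -1
X[3] = 1-2i

X = [-1, 1+2i, -1, 1-2i]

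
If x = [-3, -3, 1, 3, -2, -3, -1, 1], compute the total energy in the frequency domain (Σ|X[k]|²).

Parseval: Σ|x[n]|² = (1/N)Σ|X[k]|², so Σ|X[k]|² = N·Σ|x[n]|² = 8·43.0000

Σ|X[k]|² = N·Σ|x[n]|² = 8·43.0000 = 344.0000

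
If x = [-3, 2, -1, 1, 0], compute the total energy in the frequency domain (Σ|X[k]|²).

Parseval: Σ|x[n]|² = (1/N)Σ|X[k]|², so Σ|X[k]|² = N·Σ|x[n]|² = 5·15.0000

Σ|X[k]|² = N·Σ|x[n]|² = 5·15.0000 = 75.0000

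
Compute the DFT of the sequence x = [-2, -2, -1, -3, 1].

X[k] = Σ(n=0 to 4) x[n] · ω_5^(nk)
where ω_5 = e^(-2πi/5)

Computing each X[k]:
X[0] = -7
X[1] = 0.9271+1.6776i
X[2] = -2.4271+3.6655i
X[3] = -2.4271-3.6655i
X[4] = 0.9271-1.6776i

X = [-7, 0.9271+1.6776i, -2.4271+3.6655i, -2.4271-3.6655i, 0.9271-1.6776i]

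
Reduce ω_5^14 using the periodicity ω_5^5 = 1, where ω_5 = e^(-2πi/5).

Since ω_5^5 = 1, powers reduce modulo 5.
14 mod 5 = 4
So ω_5^14 = ω_5^4 = e^(-2πi·4/5)

ω_5^14 = ω_5^4 = 0.3090+0.9511i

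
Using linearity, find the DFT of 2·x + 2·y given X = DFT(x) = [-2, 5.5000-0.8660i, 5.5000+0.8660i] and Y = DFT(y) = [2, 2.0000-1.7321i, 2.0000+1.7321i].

By linearity: DFT(2x + 2y) = 2·DFT(x) + 2·DFT(y)
= 2·[-2, 5.5000-0.8660i, 5.5000+0.8660i] + 2·[2, 2.0000-1.7321i, 2.0000+1.7321i]

Computing element-wise:
Z[0] = 2·(-2) + 2·(2) = 0
Z[1] = 2·(5.5000-0.8660i) + 2·(2.0000-1.7321i) = 15.0000-5.1962i
Z[2] = 2·(5.5000+0.8660i) + 2·(2.0000+1.7321i) = 15.0000+5.1962i

DFT(2x + 2y) = 2·X + 2·Y = [0, 15.0000-5.1962i, 15.0000+5.1962i]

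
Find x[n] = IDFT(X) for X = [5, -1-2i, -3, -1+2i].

x[n] = (1/4) Σ(k=0 to 3) X[k] · e^(2πikn/4)

Computing each x[n]:
x[0] = 0
x[1] = 3
x[2] = 1
x[3] = 1

x = [0, 3, 1, 1]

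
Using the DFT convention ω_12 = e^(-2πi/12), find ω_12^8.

ω_12^8 = e^(-2πi·8/12)
= cos(-2π·8/12) + i·sin(-2π·8/12)
= cos(-16π/12) + i·sin(-16π/12)

ω_12^8 = cos(-16π/12) + i·sin(-16π/12) = -0.5000+0.8660i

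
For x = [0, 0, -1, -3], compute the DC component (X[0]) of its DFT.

X[0] = Σ(n=0 to 3) x[n] · ω_4^0 = Σ x[n]
= (0) + (0) + (-1) + (-3)

X[0] = -4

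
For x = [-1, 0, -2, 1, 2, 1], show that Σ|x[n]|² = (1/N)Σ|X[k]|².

Time domain:
Σ|x[n]|² = |-1|² + |0|² + |-2|² + |1|² + |2|² + |1|² = 11.0000

Frequency domain:
(1/6)Σ|X[k]|² = (1/6)(|1|² + |-1.5000+4.3301i|² + |-0.5000-2.5981i|² + |-3|² + |-0.5000+2.5981i|² + |-1.5000-4.3301i|²) = (1/6)·66.0000 = 11.0000

Both sides agree, confirming Parseval's theorem.

Σ|x[n]|² = (1/N)Σ|X[k]|² = 11.0000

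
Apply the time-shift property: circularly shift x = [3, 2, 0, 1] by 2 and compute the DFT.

Time shift by 2: X_shifted[k] = ω_4^(2k) · X[k]
Shifted x = [0, 1, 3, 2]

DFT(x[n-2]) = [6, -3+1i, 0, -3-1i]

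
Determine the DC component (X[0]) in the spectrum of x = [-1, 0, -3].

X[0] = Σ(n=0 to 2) x[n] · ω_3^0 = Σ x[n]
= (-1) + (0) + (-3)

X[0] = -4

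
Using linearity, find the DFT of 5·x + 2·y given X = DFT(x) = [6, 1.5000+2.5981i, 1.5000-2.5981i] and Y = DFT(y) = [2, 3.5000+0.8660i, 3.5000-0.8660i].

By linearity: DFT(5x + 2y) = 5·DFT(x) + 2·DFT(y)
= 5·[6, 1.5000+2.5981i, 1.5000-2.5981i] + 2·[2, 3.5000+0.8660i, 3.5000-0.8660i]

Computing element-wise:
Z[0] = 5·(6) + 2·(2) = 34
Z[1] = 5·(1.5000+2.5981i) + 2·(3.5000+0.8660i) = 14.5000+14.7225i
Z[2] = 5·(1.5000-2.5981i) + 2·(3.5000-0.8660i) = 14.5000-14.7225i

DFT(5x + 2y) = 5·X + 2·Y = [34, 14.5000+14.7225i, 14.5000-14.7225i]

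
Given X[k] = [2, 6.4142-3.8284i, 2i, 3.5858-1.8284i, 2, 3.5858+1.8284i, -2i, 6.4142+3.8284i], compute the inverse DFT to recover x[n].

x[n] = (1/8) Σ(k=0 to 7) X[k] · e^(2πikn/8)

Computing each x[n]:
x[0] = 3
x[1] = 1
x[2] = 1
x[3] = 1
x[4] = -2
x[5] = -2
x[6] = 0
x[7] = 0

x = [3, 1, 1, 1, -2, -2, 0, 0]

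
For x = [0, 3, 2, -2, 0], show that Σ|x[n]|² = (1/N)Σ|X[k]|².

Time domain:
Σ|x[n]|² = |0|² + |3|² + |2|² + |-2|² + |0|² = 17.0000

Frequency domain:
(1/5)Σ|X[k]|² = (1/5)(|3|² + |0.9271-5.2043i|² + |-2.4271+2.0409i|² + |-2.4271-2.0409i|² + |0.9271+5.2043i|²) = (1/5)·85.0000 = 17.0000

Both sides agree, confirming Parseval's theorem.

Σ|x[n]|² = (1/N)Σ|X[k]|² = 17.0000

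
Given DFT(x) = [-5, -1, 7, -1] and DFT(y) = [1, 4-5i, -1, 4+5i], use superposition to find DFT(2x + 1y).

By linearity: DFT(2x + 1y) = 2·DFT(x) + 1·DFT(y)
= 2·[-5, -1, 7, -1] + 1·[1, 4-5i, -1, 4+5i]

Computing element-wise:
Z[0] = 2·(-5) + 1·(1) = -9
Z[1] = 2·(-1) + 1·(4-5i) = 2-5i
Z[2] = 2·(7) + 1·(-1) = 13
Z[3] = 2·(-1) + 1·(4+5i) = 2+5i

DFT(2x + 1y) = 2·X + 1·Y = [-9, 2-5i, 13, 2+5i]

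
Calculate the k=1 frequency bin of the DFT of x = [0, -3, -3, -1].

X[1] = Σ(n=0 to 3) x[n] · ω_4^(1n) where ω_4 = e^(-2πi/4)
= (0)·ω_4^0 + (-3)·ω_4^1 + (-3)·ω_4^2 + (-1)·ω_4^3

X[1] = 3+2i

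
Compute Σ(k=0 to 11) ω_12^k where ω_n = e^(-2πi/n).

Sum of all nth roots of unity equals 0 for n > 1 (geometric series with r ≠ 1).

0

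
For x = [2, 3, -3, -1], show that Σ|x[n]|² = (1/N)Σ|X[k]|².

Time domain:
Σ|x[n]|² = |2|² + |3|² + |-3|² + |-1|² = 23.0000

Frequency domain:
(1/4)Σ|X[k]|² = (1/4)(|1|² + |5-4i|² + |-3|² + |5+4i|²) = (1/4)·92.0000 = 23.0000

Both sides agree, confirming Parseval's theorem.

Σ|x[n]|² = (1/N)Σ|X[k]|² = 23.0000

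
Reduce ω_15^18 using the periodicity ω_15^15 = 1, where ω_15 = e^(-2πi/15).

Since ω_15^15 = 1, powers reduce modulo 15.
18 mod 15 = 3
So ω_15^18 = ω_15^3 = e^(-2πi·3/15)

ω_15^18 = ω_15^3 = 0.3090-0.9511i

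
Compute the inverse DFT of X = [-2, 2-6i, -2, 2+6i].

x[n] = (1/4) Σ(k=0 to 3) X[k] · e^(2πikn/4)

Computing each x[n]:
x[0] = 0
x[1] = 3
x[2] = -2
x[3] = -3

x = [0, 3, -2, -3]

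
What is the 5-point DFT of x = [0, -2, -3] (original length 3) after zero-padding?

Original 3-point DFT: [-5, 2.5000-0.8660i, 2.5000+0.8660i]
Zero-padded 5-point DFT provides frequency interpolation.

DFT_5([x, 0, ...]) = [-5, 1.8090+3.6655i, 0.6910-1.6776i, 0.6910+1.6776i, 1.8090-3.6655i]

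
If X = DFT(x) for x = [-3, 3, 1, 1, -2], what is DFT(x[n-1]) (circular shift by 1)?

Time shift by 1: X_shifted[k] = ω_5^(1k) · X[k]
Shifted x = [-2, -3, 3, 1, 1]

DFT(x[n-1]) = [0, -5.8541+2.6287i, 0.8541+4.2533i, 0.8541-4.2533i, -5.8541-2.6287i]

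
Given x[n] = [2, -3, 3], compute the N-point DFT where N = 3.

X[k] = Σ(n=0 to 2) x[n] · ω_3^(nk)
where ω_3 = e^(-2πi/3)

Computing each X[k]:
X[0] = 2
X[1] = 2.0000+5.1962i
X[2] = 2.0000-5.1962i

X = [2, 2.0000+5.1962i, 2.0000-5.1962i]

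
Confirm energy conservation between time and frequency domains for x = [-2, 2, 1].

Time domain:
Σ|x[n]|² = |-2|² + |2|² + |1|² = 9.0000

Frequency domain:
(1/3)Σ|X[k]|² = (1/3)(|1|² + |-3.5000-0.8660i|² + |-3.5000+0.8660i|²) = (1/3)·27.0000 = 9.0000

Both sides agree, confirming Parseval's theorem.

Σ|x[n]|² = (1/N)Σ|X[k]|² = 9.0000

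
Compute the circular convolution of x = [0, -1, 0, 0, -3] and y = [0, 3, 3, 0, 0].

(x ⊛ y)[n] = Σ(m=0 to 4) x[m] · y[(n-m) mod 5]

Computing each output sample:
(x ⊛ y)[0] = -9
(x ⊛ y)[1] = -9
(x ⊛ y)[2] = -3
(x ⊛ y)[3] = -3
(x ⊛ y)[4] = 0

x ⊛ y = [-9, -9, -3, -3, 0]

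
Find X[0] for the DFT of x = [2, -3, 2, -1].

X[0] = Σ(n=0 to 3) x[n] · ω_4^0 = Σ x[n]
= (2) + (-3) + (2) + (-1)

X[0] = 0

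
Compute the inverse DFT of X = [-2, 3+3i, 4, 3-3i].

x[n] = (1/4) Σ(k=0 to 3) X[k] · e^(2πikn/4)

Computing each x[n]:
x[0] = 2
x[1] = -3
x[2] = -1
x[3] = 0

x = [2, -3, -1, 0]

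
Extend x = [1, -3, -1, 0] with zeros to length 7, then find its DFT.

Original 4-point DFT: [-3, 2+3i, 3, 2-3i]
Zero-padded 7-point DFT provides frequency interpolation.

DFT_7([x, 0, ...]) = [-3, -0.6479+3.3204i, 2.5685+2.4909i, 3.0794+0.5198i, 3.0794-0.5198i, 2.5685-2.4909i, -0.6479-3.3204i]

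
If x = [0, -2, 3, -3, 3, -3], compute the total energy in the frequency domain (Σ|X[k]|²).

Parseval: Σ|x[n]|² = (1/N)Σ|X[k]|², so Σ|X[k]|² = N·Σ|x[n]|² = 6·40.0000

Σ|X[k]|² = N·Σ|x[n]|² = 6·40.0000 = 240.0000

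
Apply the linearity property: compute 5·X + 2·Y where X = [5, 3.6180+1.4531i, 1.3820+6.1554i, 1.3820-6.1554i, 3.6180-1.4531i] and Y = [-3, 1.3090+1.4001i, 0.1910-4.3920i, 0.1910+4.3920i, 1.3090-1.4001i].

By linearity: DFT(5x + 2y) = 5·DFT(x) + 2·DFT(y)
= 5·[5, 3.6180+1.4531i, 1.3820+6.1554i, 1.3820-6.1554i, 3.6180-1.4531i] + 2·[-3, 1.3090+1.4001i, 0.1910-4.3920i, 0.1910+4.3920i, 1.3090-1.4001i]

Computing element-wise:
Z[0] = 5·(5) + 2·(-3) = 19
Z[1] = 5·(3.6180+1.4531i) + 2·(1.3090+1.4001i) = 20.7080+10.0657i
Z[2] = 5·(1.3820+6.1554i) + 2·(0.1910-4.3920i) = 7.2920+21.9930i
Z[3] = 5·(1.3820-6.1554i) + 2·(0.1910+4.3920i) = 7.2920-21.9930i
Z[4] = 5·(3.6180-1.4531i) + 2·(1.3090-1.4001i) = 20.7080-10.0657i

DFT(5x + 2y) = 5·X + 2·Y = [19, 20.7080+10.0657i, 7.2920+21.9930i, 7.2920-21.9930i, 20.7080-10.0657i]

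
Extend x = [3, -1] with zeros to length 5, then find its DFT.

Original 2-point DFT: [2, 4]
Zero-padded 5-point DFT provides frequency interpolation.

DFT_5([x, 0, ...]) = [2, 2.6910+0.9511i, 3.8090+0.5878i, 3.8090-0.5878i, 2.6910-0.9511i]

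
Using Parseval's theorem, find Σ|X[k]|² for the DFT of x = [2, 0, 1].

Parseval: Σ|x[n]|² = (1/N)Σ|X[k]|², so Σ|X[k]|² = N·Σ|x[n]|² = 3·5.0000

Σ|X[k]|² = N·Σ|x[n]|² = 3·5.0000 = 15.0000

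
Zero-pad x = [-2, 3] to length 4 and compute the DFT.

Original 2-point DFT: [1, -5]
Zero-padded 4-point DFT provides frequency interpolation.

DFT_4([x, 0, ...]) = [1, -2-3i, -5, -2+3i]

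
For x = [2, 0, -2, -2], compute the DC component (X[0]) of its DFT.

X[0] = Σ(n=0 to 3) x[n] · ω_4^0 = Σ x[n]
= (2) + (0) + (-2) + (-2)

X[0] = -2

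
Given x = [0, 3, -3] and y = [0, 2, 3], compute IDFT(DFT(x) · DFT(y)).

(x ⊛ y)[n] = Σ(m=0 to 2) x[m] · y[(n-m) mod 3]

Computing each output sample:
(x ⊛ y)[0] = 3
(x ⊛ y)[1] = -9
(x ⊛ y)[2] = 6

x ⊛ y = [3, -9, 6]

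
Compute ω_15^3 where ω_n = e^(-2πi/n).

ω_15^3 = e^(-2πi·3/15)
= cos(-2π·3/15) + i·sin(-2π·3/15)
= cos(-6π/15) + i·sin(-6π/15)

ω_15^3 = cos(-6π/15) + i·sin(-6π/15) = 0.3090-0.9511i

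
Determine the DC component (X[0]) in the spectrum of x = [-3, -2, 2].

X[0] = Σ(n=0 to 2) x[n] · ω_3^0 = Σ x[n]
= (-3) + (-2) + (2)

X[0] = -3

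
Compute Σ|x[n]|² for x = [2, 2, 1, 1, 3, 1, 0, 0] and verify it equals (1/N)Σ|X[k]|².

Time domain:
Σ|x[n]|² = |2|² + |2|² + |1|² + |1|² + |3|² + |1|² + |0|² + |0|² = 20.0000

Frequency domain:
(1/8)Σ|X[k]|² = (1/8)(|10|² + |-1.0000-2.4142i|² + |4-2i|² + |-1.0000-0.4142i|² + |2|² + |-1.0000+0.4142i|² + |4+2i|² + |-1.0000+2.4142i|²) = (1/8)·160.0000 = 20.0000

Both sides agree, confirming Parseval's theorem.

Σ|x[n]|² = (1/N)Σ|X[k]|² = 20.0000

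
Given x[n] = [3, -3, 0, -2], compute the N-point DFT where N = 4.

X[k] = Σ(n=0 to 3) x[n] · ω_4^(nk)
where ω_4 = e^(-2πi/4)

Computing each X[k]:
X[0] = -2
X[1] = 3+1i
X[2] = 8
X[3] = 3-1i

X = [-2, 3+1i, 8, 3-1i]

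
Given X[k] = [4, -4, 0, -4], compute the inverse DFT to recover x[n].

x[n] = (1/4) Σ(k=0 to 3) X[k] · e^(2πikn/4)

Computing each x[n]:
x[0] = -1
x[1] = 1
x[2] = 3
x[3] = 1

x = [-1, 1, 3, 1]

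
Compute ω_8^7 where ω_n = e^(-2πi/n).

ω_8^7 = e^(-2πi·7/8)
= cos(-2π·7/8) + i·sin(-2π·7/8)
= cos(-14π/8) + i·sin(-14π/8)

ω_8^7 = cos(-14π/8) + i·sin(-14π/8) = 0.7071+0.7071i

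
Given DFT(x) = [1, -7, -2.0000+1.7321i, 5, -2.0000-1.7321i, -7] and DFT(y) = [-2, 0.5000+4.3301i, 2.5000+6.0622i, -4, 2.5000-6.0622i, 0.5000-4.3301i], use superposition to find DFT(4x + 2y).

By linearity: DFT(4x + 2y) = 4·DFT(x) + 2·DFT(y)
= 4·[1, -7, -2.0000+1.7321i, 5, -2.0000-1.7321i, -7] + 2·[-2, 0.5000+4.3301i, 2.5000+6.0622i, -4, 2.5000-6.0622i, 0.5000-4.3301i]

Computing element-wise:
Z[0] = 4·(1) + 2·(-2) = 0
Z[1] = 4·(-7) + 2·(0.5000+4.3301i) = -27.0000+8.6602i
Z[2] = 4·(-2.0000+1.7321i) + 2·(2.5000+6.0622i) = -3.0000+19.0528i
Z[3] = 4·(5) + 2·(-4) = 12
Z[4] = 4·(-2.0000-1.7321i) + 2·(2.5000-6.0622i) = -3.0000-19.0528i
Z[5] = 4·(-7) + 2·(0.5000-4.3301i) = -27.0000-8.6602i

DFT(4x + 2y) = 4·X + 2·Y = [0, -27.0000+8.6602i, -3.0000+19.0528i, 12, -3.0000-19.0528i, -27.0000-8.6602i]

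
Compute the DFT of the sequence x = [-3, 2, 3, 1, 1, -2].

X[k] = Σ(n=0 to 5) x[n] · ω_6^(nk)
where ω_6 = e^(-2πi/6)

Computing each X[k]:
X[0] = 2
X[1] = -6.0000-5.1962i
X[2] = -4.0000-1.7321i
X[3] = 0
X[4] = -4.0000+1.7321i
X[5] = -6.0000+5.1962i

X = [2, -6.0000-5.1962i, -4.0000-1.7321i, 0, -4.0000+1.7321i, -6.0000+5.1962i]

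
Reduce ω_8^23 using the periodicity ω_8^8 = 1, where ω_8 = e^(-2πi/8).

Since ω_8^8 = 1, powers reduce modulo 8.
23 mod 8 = 7
So ω_8^23 = ω_8^7 = e^(-2πi·7/8)

ω_8^23 = ω_8^7 = 0.7071+0.7071i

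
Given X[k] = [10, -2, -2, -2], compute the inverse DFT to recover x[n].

x[n] = (1/4) Σ(k=0 to 3) X[k] · e^(2πikn/4)

Computing each x[n]:
x[0] = 1
x[1] = 3
x[2] = 3
x[3] = 3

x = [1, 3, 3, 3]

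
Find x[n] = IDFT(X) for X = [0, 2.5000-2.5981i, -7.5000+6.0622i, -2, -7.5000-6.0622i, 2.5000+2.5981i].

x[n] = (1/6) Σ(k=0 to 5) X[k] · e^(2πikn/6)

Computing each x[n]:
x[0] = -2
x[1] = 1
x[2] = 3
x[3] = -3
x[4] = -2
x[5] = 3

x = [-2, 1, 3, -3, -2, 3]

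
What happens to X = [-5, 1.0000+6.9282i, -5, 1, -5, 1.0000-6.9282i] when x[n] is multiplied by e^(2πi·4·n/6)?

Modulation property: DFT(ω_6^(-4n)·x[n]) = X[(k-4) mod 6], so circularly shift X by 4 positions.

X[k-4] = [-5, 1, -5, 1.0000-6.9282i, -5, 1.0000+6.9282i]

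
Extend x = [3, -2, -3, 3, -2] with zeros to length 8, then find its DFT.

Original 5-point DFT: [-1, 1.7639+3.5267i, 6.2361-5.7063i, 6.2361+5.7063i, 1.7639-3.5267i]
Zero-padded 8-point DFT provides frequency interpolation.

DFT_8([x, 0, ...]) = [-1, 1.4645+2.2929i, 4+5i, 8.5355-3.7071i, -3, 8.5355+3.7071i, 4-5i, 1.4645-2.2929i]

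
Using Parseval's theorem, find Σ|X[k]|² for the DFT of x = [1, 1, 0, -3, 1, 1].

Parseval: Σ|x[n]|² = (1/N)Σ|X[k]|², so Σ|X[k]|² = N·Σ|x[n]|² = 6·13.0000

Σ|X[k]|² = N·Σ|x[n]|² = 6·13.0000 = 78.0000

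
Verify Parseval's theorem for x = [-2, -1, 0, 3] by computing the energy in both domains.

Time domain:
Σ|x[n]|² = |-2|² + |-1|² + |0|² + |3|² = 14.0000

Frequency domain:
(1/4)Σ|X[k]|² = (1/4)(|0|² + |-2+4i|² + |-4|² + |-2-4i|²) = (1/4)·56.0000 = 14.0000

Both sides agree, confirming Parseval's theorem.

Σ|x[n]|² = (1/N)Σ|X[k]|² = 14.0000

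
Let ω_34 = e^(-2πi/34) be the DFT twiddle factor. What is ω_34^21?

ω_34^21 = e^(-2πi·21/34)
= cos(-2π·21/34) + i·sin(-2π·21/34)
= cos(-42π/34) + i·sin(-42π/34)

ω_34^21 = cos(-42π/34) + i·sin(-42π/34) = -0.7390+0.6737i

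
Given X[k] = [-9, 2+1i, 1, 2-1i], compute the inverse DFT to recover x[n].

x[n] = (1/4) Σ(k=0 to 3) X[k] · e^(2πikn/4)

Computing each x[n]:
x[0] = -1
x[1] = -3
x[2] = -3
x[3] = -2

x = [-1, -3, -3, -2]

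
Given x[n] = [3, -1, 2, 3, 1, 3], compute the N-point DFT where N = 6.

X[k] = Σ(n=0 to 5) x[n] · ω_6^(nk)
where ω_6 = e^(-2πi/6)

Computing each X[k]:
X[0] = 11
X[1] = -0.5000+2.5981i
X[2] = 3.5000+4.3301i
X[3] = 1
X[4] = 3.5000-4.3301i
X[5] = -0.5000-2.5981i

X = [11, -0.5000+2.5981i, 3.5000+4.3301i, 1, 3.5000-4.3301i, -0.5000-2.5981i]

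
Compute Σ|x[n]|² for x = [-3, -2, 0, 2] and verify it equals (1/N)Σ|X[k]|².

Time domain:
Σ|x[n]|² = |-3|² + |-2|² + |0|² + |2|² = 17.0000

Frequency domain:
(1/4)Σ|X[k]|² = (1/4)(|-3|² + |-3+4i|² + |-3|² + |-3-4i|²) = (1/4)·68.0000 = 17.0000

Both sides agree, confirming Parseval's theorem.

Σ|x[n]|² = (1/N)Σ|X[k]|² = 17.0000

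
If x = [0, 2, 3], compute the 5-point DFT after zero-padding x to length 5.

Original 3-point DFT: [5, -2.5000+0.8660i, -2.5000-0.8660i]
Zero-padded 5-point DFT provides frequency interpolation.

DFT_5([x, 0, ...]) = [5, -1.8090-3.6655i, -0.6910+1.6776i, -0.6910-1.6776i, -1.8090+3.6655i]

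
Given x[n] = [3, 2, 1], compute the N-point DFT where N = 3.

X[k] = Σ(n=0 to 2) x[n] · ω_3^(nk)
where ω_3 = e^(-2πi/3)

Computing each X[k]:
X[0] = 6
X[1] = 1.5000-0.8660i
X[2] = 1.5000+0.8660i

X = [6, 1.5000-0.8660i, 1.5000+0.8660i]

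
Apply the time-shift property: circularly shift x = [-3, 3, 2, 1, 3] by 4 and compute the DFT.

Time shift by 4: X_shifted[k] = ω_5^(4k) · X[k]
Shifted x = [3, 2, 1, 3, -3]

DFT(x[n-4]) = [6, -0.5451-3.5797i, 5.0451-4.8410i, 5.0451+4.8410i, -0.5451+3.5797i]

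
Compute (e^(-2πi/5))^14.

Since ω_5^5 = 1, powers reduce modulo 5.
14 mod 5 = 4
So ω_5^14 = ω_5^4 = e^(-2πi·4/5)

ω_5^14 = ω_5^4 = 0.3090+0.9511i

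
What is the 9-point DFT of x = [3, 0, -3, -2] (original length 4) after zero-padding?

Original 4-point DFT: [-2, 6-2i, 2, 6+2i]
Zero-padded 9-point DFT provides frequency interpolation.

DFT_9([x, 0, ...]) = [-2, 3.4791+4.6865i, 6.8191-0.7060i, 2.5000-2.5981i, 1.7019-0.1963i, 1.7019+0.1963i, 2.5000+2.5981i, 6.8191+0.7060i, 3.4791-4.6865i]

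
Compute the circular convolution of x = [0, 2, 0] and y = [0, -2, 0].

(x ⊛ y)[n] = Σ(m=0 to 2) x[m] · y[(n-m) mod 3]

Computing each output sample:
(x ⊛ y)[0] = 0
(x ⊛ y)[1] = 0
(x ⊛ y)[2] = -4

x ⊛ y = [0, 0, -4]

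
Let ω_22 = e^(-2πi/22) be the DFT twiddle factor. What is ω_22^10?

ω_22^10 = e^(-2πi·10/22)
= cos(-2π·10/22) + i·sin(-2π·10/22)
= cos(-20π/22) + i·sin(-20π/22)

ω_22^10 = cos(-20π/22) + i·sin(-20π/22) = -0.9595-0.2817i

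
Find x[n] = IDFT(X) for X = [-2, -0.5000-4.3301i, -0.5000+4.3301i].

x[n] = (1/3) Σ(k=0 to 2) X[k] · e^(2πikn/3)

Computing each x[n]:
x[0] = -1
x[1] = 2
x[2] = -3

x = [-1, 2, -3]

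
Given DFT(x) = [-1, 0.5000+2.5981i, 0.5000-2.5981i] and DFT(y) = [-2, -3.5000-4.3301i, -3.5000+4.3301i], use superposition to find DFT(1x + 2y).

By linearity: DFT(1x + 2y) = 1·DFT(x) + 2·DFT(y)
= 1·[-1, 0.5000+2.5981i, 0.5000-2.5981i] + 2·[-2, -3.5000-4.3301i, -3.5000+4.3301i]

Computing element-wise:
Z[0] = 1·(-1) + 2·(-2) = -5
Z[1] = 1·(0.5000+2.5981i) + 2·(-3.5000-4.3301i) = -6.5000-6.0621i
Z[2] = 1·(0.5000-2.5981i) + 2·(-3.5000+4.3301i) = -6.5000+6.0621i

DFT(1x + 2y) = 1·X + 2·Y = [-5, -6.5000-6.0621i, -6.5000+6.0621i]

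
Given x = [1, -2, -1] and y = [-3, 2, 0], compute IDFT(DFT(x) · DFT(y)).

(x ⊛ y)[n] = Σ(m=0 to 2) x[m] · y[(n-m) mod 3]

Computing each output sample:
(x ⊛ y)[0] = -5
(x ⊛ y)[1] = 8
(x ⊛ y)[2] = -1

x ⊛ y = [-5, 8, -1]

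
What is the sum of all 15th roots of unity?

Sum of all nth roots of unity equals 0 for n > 1 (geometric series with r ≠ 1).

0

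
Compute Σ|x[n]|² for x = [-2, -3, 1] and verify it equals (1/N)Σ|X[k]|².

Time domain:
Σ|x[n]|² = |-2|² + |-3|² + |1|² = 14.0000

Frequency domain:
(1/3)Σ|X[k]|² = (1/3)(|-4|² + |-1.0000+3.4641i|² + |-1.0000-3.4641i|²) = (1/3)·42.0000 = 14.0000

Both sides agree, confirming Parseval's theorem.

Σ|x[n]|² = (1/N)Σ|X[k]|² = 14.0000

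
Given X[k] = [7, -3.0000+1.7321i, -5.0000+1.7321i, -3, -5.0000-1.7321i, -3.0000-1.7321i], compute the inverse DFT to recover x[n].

x[n] = (1/6) Σ(k=0 to 5) X[k] · e^(2πikn/6)

Computing each x[n]:
x[0] = -2
x[1] = 1
x[2] = 2
x[3] = 1
x[4] = 2
x[5] = 3

x = [-2, 1, 2, 1, 2, 3]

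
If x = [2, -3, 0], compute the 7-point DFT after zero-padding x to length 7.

Original 3-point DFT: [-1, 3.5000+2.5981i, 3.5000-2.5981i]
Zero-padded 7-point DFT provides frequency interpolation.

DFT_7([x, 0, ...]) = [-1, 0.1295+2.3455i, 2.6676+2.9248i, 4.7029+1.3017i, 4.7029-1.3017i, 2.6676-2.9248i, 0.1295-2.3455i]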